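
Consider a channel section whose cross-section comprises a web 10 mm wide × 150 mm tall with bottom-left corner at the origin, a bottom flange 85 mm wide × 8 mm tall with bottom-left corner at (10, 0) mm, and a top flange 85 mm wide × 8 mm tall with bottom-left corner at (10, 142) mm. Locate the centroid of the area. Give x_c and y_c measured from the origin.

Part | A | x̄ᵢ | ȳᵢ | A·x̄ᵢ | A·ȳᵢ
web | 1500.00 | 5.00 | 75.00 | 7500.00 | 112500.00
bottom flange | 680.00 | 52.50 | 4.00 | 35700.00 | 2720.00
top flange | 680.00 | 52.50 | 146.00 | 35700.00 | 99280.00
Σ | 2860.00 |  |  | 78900.00 | 214500.00
x_c = 78900.00 / 2860.00 = 27.59 mm
y_c = 214500.00 / 2860.00 = 75.00 mm

x_c = 27.59 mm, y_c = 75.00 mm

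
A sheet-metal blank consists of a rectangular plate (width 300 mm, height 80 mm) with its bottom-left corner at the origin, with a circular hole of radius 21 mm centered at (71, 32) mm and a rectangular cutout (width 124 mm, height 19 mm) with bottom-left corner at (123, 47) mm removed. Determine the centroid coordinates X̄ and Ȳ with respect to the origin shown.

plate: A = 300 × 80 = 24000.00, centroid at (150.00, 40.00).
hole 1: A = −π·21² = -1385.44, centroid at (71.00, 32.00).
hole 2: A = −(124 × 19) = -2356.00, centroid at (185.00, 56.50).
ΣA = 20258.56 mm², ΣAX̄ = 3065773.59 mm³, ΣAȲ = 782551.84 mm³.
X̄ = 3065773.59/20258.56 = 151.33 mm; Ȳ = 782551.84/20258.56 = 38.63 mm.

X̄ = 151.33 mm, Ȳ = 38.63 mm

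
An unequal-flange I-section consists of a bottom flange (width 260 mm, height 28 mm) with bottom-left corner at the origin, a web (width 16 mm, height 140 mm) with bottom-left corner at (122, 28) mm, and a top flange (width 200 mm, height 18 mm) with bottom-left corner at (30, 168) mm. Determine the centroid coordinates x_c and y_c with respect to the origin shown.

x_c = 130.00 mm, y_c = 73.07 mm

Part | A | x̄ᵢ | ȳᵢ | A·x̄ᵢ | A·ȳᵢ
bottom flange | 7280.00 | 130.00 | 14.00 | 946400.00 | 101920.00
web | 2240.00 | 130.00 | 98.00 | 291200.00 | 219520.00
top flange | 3600.00 | 130.00 | 177.00 | 468000.00 | 637200.00
Σ | 13120.00 |  |  | 1705600.00 | 958640.00
x_c = 1705600.00 / 13120.00 = 130.00 mm
y_c = 958640.00 / 13120.00 = 73.07 mm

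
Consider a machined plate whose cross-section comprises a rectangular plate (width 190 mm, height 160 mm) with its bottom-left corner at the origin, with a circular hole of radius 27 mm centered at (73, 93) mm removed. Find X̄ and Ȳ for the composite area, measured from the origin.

Part | A | x̄ᵢ | ȳᵢ | A·x̄ᵢ | A·ȳᵢ
plate | 30400.00 | 95.00 | 80.00 | 2888000.00 | 2432000.00
hole | -2290.22 | 73.00 | 93.00 | -167186.14 | -212990.56
Σ | 28109.78 |  |  | 2720813.86 | 2219009.44
X̄ = 2720813.86 / 28109.78 = 96.79 mm
Ȳ = 2219009.44 / 28109.78 = 78.94 mm

X̄ = 96.79 mm, Ȳ = 78.94 mm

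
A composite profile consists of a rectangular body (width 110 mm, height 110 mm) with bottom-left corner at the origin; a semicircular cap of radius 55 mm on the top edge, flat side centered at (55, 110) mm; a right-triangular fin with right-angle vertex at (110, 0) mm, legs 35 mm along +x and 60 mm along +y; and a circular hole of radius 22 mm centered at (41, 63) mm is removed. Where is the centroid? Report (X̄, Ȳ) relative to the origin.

X̄ = 60.57 mm, Ȳ = 74.74 mm

rectangular body: A = 110 × 110 = 12100.00, centroid at (55.00, 55.00).
semicircular top: A = ½π·55² = 4751.66, centroid at (55.00, 133.34).
triangular fin: A = ½·35·60 = 1050.00, centroid at (121.67, 20.00).
hole: A = −π·22² = -1520.53, centroid at (41.00, 63.00).
ΣA = 16381.13 mm², ΣAX̄ = 992249.47 mm³, ΣAȲ = 1224305.70 mm³.
X̄ = 992249.47/16381.13 = 60.57 mm; Ȳ = 1224305.70/16381.13 = 74.74 mm.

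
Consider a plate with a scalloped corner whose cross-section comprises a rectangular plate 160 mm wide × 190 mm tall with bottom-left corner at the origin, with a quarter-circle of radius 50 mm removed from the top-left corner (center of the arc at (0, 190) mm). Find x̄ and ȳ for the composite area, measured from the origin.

Part | A | x̄ᵢ | ȳᵢ | A·x̄ᵢ | A·ȳᵢ
plate | 30400.00 | 80.00 | 95.00 | 2432000.00 | 2888000.00
removed quarter-circle | -1963.50 | 21.22 | 168.78 | -41666.67 | -331397.46
Σ | 28436.50 |  |  | 2390333.33 | 2556602.54
x̄ = 2390333.33 / 28436.50 = 84.06 mm
ȳ = 2556602.54 / 28436.50 = 89.91 mm

x̄ = 84.06 mm, ȳ = 89.91 mm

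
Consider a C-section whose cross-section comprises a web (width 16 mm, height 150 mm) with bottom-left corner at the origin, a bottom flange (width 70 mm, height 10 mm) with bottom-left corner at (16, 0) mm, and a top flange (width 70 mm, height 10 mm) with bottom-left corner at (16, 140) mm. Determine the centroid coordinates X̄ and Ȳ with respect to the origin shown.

Part | A | x̄ᵢ | ȳᵢ | A·x̄ᵢ | A·ȳᵢ
web | 2400.00 | 8.00 | 75.00 | 19200.00 | 180000.00
bottom flange | 700.00 | 51.00 | 5.00 | 35700.00 | 3500.00
top flange | 700.00 | 51.00 | 145.00 | 35700.00 | 101500.00
Σ | 3800.00 |  |  | 90600.00 | 285000.00
X̄ = 90600.00 / 3800.00 = 23.84 mm
Ȳ = 285000.00 / 3800.00 = 75.00 mm

X̄ = 23.84 mm, Ȳ = 75.00 mm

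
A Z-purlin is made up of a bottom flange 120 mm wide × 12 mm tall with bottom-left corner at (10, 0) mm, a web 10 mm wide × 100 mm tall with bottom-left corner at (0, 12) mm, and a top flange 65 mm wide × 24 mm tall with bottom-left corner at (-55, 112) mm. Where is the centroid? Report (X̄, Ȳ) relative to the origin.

X̄ = 17.68 mm, Ȳ = 66.02 mm

bottom flange: A = 120 × 12 = 1440.00, centroid at (70.00, 6.00).
web: A = 10 × 100 = 1000.00, centroid at (5.00, 62.00).
top flange: A = 65 × 24 = 1560.00, centroid at (-22.50, 124.00).
ΣA = 4000.00 mm², ΣAX̄ = 70700.00 mm³, ΣAȲ = 264080.00 mm³.
X̄ = 70700.00/4000.00 = 17.68 mm; Ȳ = 264080.00/4000.00 = 66.02 mm.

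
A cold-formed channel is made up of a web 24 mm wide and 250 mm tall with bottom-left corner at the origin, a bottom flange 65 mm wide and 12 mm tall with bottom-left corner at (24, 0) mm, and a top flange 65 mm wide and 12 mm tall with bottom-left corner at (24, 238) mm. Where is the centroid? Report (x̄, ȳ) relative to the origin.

x̄ = 21.18 mm, ȳ = 125.00 mm

web: A = 24 × 250 = 6000.00, centroid at (12.00, 125.00).
bottom flange: A = 65 × 12 = 780.00, centroid at (56.50, 6.00).
top flange: A = 65 × 12 = 780.00, centroid at (56.50, 244.00).
ΣA = 7560.00 mm²
ΣAx̄ = (6000.00)(12.00) + (780.00)(56.50) + (780.00)(56.50) = 160140.00 mm³
ΣAȳ = (6000.00)(125.00) + (780.00)(6.00) + (780.00)(244.00) = 945000.00 mm³
x̄ = 160140.00 / 7560.00 = 21.18 mm
ȳ = 945000.00 / 7560.00 = 125.00 mm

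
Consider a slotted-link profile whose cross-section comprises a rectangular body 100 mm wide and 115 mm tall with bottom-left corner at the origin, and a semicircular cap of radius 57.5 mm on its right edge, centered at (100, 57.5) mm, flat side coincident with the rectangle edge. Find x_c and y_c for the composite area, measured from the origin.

x_c = 73.15 mm, y_c = 57.50 mm

Part | A | x̄ᵢ | ȳᵢ | A·x̄ᵢ | A·ȳᵢ
rectangular body | 11500.00 | 50.00 | 57.50 | 575000.00 | 661250.00
semicircular end | 5193.45 | 124.40 | 57.50 | 646084.12 | 298623.11
Σ | 16693.45 |  |  | 1221084.12 | 959873.11
x_c = 1221084.12 / 16693.45 = 73.15 mm
y_c = 959873.11 / 16693.45 = 57.50 mm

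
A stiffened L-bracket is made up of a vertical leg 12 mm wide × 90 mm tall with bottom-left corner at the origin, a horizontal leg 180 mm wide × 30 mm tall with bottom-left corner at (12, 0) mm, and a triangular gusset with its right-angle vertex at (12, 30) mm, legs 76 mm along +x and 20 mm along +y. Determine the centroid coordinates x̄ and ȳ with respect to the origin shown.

x̄ = 80.89 mm, ȳ = 21.75 mm

Part | A | x̄ᵢ | ȳᵢ | A·x̄ᵢ | A·ȳᵢ
vertical leg | 1080.00 | 6.00 | 45.00 | 6480.00 | 48600.00
horizontal leg | 5400.00 | 102.00 | 15.00 | 550800.00 | 81000.00
gusset | 760.00 | 37.33 | 36.67 | 28373.33 | 27866.67
Σ | 7240.00 |  |  | 585653.33 | 157466.67
x̄ = 585653.33 / 7240.00 = 80.89 mm
ȳ = 157466.67 / 7240.00 = 21.75 mm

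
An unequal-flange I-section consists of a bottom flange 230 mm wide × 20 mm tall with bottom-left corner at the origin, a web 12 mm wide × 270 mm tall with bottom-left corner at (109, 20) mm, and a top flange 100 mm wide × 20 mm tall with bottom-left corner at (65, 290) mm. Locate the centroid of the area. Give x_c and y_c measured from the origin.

x_c = 115.00 mm, y_c = 116.69 mm

bottom flange: A = 230 × 20 = 4600.00, centroid at (115.00, 10.00).
web: A = 12 × 270 = 3240.00, centroid at (115.00, 155.00).
top flange: A = 100 × 20 = 2000.00, centroid at (115.00, 300.00).
ΣA = 9840.00 mm², ΣAx_c = 1131600.00 mm³, ΣAy_c = 1148200.00 mm³.
x_c = 1131600.00/9840.00 = 115.00 mm; y_c = 1148200.00/9840.00 = 116.69 mm.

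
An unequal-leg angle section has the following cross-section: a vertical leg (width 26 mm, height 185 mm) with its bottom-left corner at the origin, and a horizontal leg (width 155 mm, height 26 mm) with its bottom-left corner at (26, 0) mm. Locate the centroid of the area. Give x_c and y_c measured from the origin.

vertical leg: A = 26 × 185 = 4810.00, centroid at (13.00, 92.50).
horizontal leg: A = 155 × 26 = 4030.00, centroid at (103.50, 13.00).
ΣA = 8840.00 mm², ΣAx_c = 479635.00 mm³, ΣAy_c = 497315.00 mm³.
x_c = 479635.00/8840.00 = 54.26 mm; y_c = 497315.00/8840.00 = 56.26 mm.

x_c = 54.26 mm, y_c = 56.26 mm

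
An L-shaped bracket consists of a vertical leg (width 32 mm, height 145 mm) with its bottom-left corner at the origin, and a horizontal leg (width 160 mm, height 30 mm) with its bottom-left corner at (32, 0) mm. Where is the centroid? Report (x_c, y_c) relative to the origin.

Part | A | x̄ᵢ | ȳᵢ | A·x̄ᵢ | A·ȳᵢ
vertical leg | 4640.00 | 16.00 | 72.50 | 74240.00 | 336400.00
horizontal leg | 4800.00 | 112.00 | 15.00 | 537600.00 | 72000.00
Σ | 9440.00 |  |  | 611840.00 | 408400.00
x_c = 611840.00 / 9440.00 = 64.81 mm
y_c = 408400.00 / 9440.00 = 43.26 mm

x_c = 64.81 mm, y_c = 43.26 mm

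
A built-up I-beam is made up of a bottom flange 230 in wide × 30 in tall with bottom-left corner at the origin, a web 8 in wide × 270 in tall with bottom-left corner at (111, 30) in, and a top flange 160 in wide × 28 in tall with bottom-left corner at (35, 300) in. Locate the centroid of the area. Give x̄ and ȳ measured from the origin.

x̄ = 115.00 in, ȳ = 137.86 in

Part | A | x̄ᵢ | ȳᵢ | A·x̄ᵢ | A·ȳᵢ
bottom flange | 6900.00 | 115.00 | 15.00 | 793500.00 | 103500.00
web | 2160.00 | 115.00 | 165.00 | 248400.00 | 356400.00
top flange | 4480.00 | 115.00 | 314.00 | 515200.00 | 1406720.00
Σ | 13540.00 |  |  | 1557100.00 | 1866620.00
x̄ = 1557100.00 / 13540.00 = 115.00 in
ȳ = 1866620.00 / 13540.00 = 137.86 in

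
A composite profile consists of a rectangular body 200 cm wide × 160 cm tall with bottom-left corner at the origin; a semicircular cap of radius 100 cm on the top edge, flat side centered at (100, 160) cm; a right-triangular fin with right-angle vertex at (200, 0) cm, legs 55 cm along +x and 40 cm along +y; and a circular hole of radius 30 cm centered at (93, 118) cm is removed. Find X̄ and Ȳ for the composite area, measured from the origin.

X̄ = 103.26 cm, Ȳ = 117.90 cm

rectangular body: A = 200 × 160 = 32000.00, centroid at (100.00, 80.00).
semicircular top: A = ½π·100² = 15707.96, centroid at (100.00, 202.44).
triangular fin: A = ½·55·40 = 1100.00, centroid at (218.33, 13.33).
hole: A = −π·30² = -2827.43, centroid at (93.00, 118.00).
ΣA = 45980.53 cm², ΣAX̄ = 4748011.69 cm³, ΣAȲ = 5420970.32 cm³.
X̄ = 4748011.69/45980.53 = 103.26 cm; Ȳ = 5420970.32/45980.53 = 117.90 cm.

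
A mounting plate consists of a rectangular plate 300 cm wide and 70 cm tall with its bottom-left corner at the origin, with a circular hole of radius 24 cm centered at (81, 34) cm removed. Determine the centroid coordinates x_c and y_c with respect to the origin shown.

x_c = 156.51 cm, y_c = 35.09 cm

plate: A = 300 × 70 = 21000.00, centroid at (150.00, 35.00).
hole: A = −π·24² = -1809.56, centroid at (81.00, 34.00).
ΣA = 19190.44 cm², ΣAx_c = 3003425.85 cm³, ΣAy_c = 673475.05 cm³.
x_c = 3003425.85/19190.44 = 156.51 cm; y_c = 673475.05/19190.44 = 35.09 cm.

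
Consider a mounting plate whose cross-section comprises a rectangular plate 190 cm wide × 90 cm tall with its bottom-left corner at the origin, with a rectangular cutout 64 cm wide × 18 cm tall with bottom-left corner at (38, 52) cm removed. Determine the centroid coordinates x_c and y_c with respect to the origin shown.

plate: A = 190 × 90 = 17100.00, centroid at (95.00, 45.00).
hole: A = −(64 × 18) = -1152.00, centroid at (70.00, 61.00).
ΣA = 15948.00 cm²
ΣAx_c = (17100.00)(95.00) + (-1152.00)(70.00) = 1543860.00 cm³
ΣAy_c = (17100.00)(45.00) + (-1152.00)(61.00) = 699228.00 cm³
x_c = 1543860.00 / 15948.00 = 96.81 cm
y_c = 699228.00 / 15948.00 = 43.84 cm

x_c = 96.81 cm, y_c = 43.84 cm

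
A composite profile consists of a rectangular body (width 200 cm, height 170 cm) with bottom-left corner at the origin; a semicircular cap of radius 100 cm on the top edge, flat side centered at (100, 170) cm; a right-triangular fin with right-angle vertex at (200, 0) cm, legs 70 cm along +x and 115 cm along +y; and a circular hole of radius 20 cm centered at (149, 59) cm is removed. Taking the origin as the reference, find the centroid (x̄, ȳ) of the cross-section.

x̄ = 108.29 cm, ȳ = 120.19 cm

Part | A | x̄ᵢ | ȳᵢ | A·x̄ᵢ | A·ȳᵢ
rectangular body | 34000.00 | 100.00 | 85.00 | 3400000.00 | 2890000.00
semicircular top | 15707.96 | 100.00 | 212.44 | 1570796.33 | 3337020.42
triangular fin | 4025.00 | 223.33 | 38.33 | 898916.67 | 154291.67
hole | -1256.64 | 149.00 | 59.00 | -187238.92 | -74141.59
Σ | 52476.33 |  |  | 5682474.07 | 6307170.50
x̄ = 5682474.07 / 52476.33 = 108.29 cm
ȳ = 6307170.50 / 52476.33 = 120.19 cm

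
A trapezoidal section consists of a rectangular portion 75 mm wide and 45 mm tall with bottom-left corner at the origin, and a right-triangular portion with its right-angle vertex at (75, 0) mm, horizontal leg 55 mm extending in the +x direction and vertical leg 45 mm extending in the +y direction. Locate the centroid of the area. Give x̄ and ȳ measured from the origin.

x̄ = 52.48 mm, ȳ = 20.49 mm

Part | A | x̄ᵢ | ȳᵢ | A·x̄ᵢ | A·ȳᵢ
rectangular portion | 3375.00 | 37.50 | 22.50 | 126562.50 | 75937.50
triangular portion | 1237.50 | 93.33 | 15.00 | 115500.00 | 18562.50
Σ | 4612.50 |  |  | 242062.50 | 94500.00
x̄ = 242062.50 / 4612.50 = 52.48 mm
ȳ = 94500.00 / 4612.50 = 20.49 mm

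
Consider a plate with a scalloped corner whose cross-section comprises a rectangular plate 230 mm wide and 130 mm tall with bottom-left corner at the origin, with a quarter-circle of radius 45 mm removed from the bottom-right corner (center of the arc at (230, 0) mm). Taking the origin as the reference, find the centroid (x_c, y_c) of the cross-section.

x_c = 109.61 mm, y_c = 67.58 mm

Part | A | x̄ᵢ | ȳᵢ | A·x̄ᵢ | A·ȳᵢ
plate | 29900.00 | 115.00 | 65.00 | 3438500.00 | 1943500.00
removed quarter-circle | -1590.43 | 210.90 | 19.10 | -335424.19 | -30375.00
Σ | 28309.57 |  |  | 3103075.81 | 1913125.00
x_c = 3103075.81 / 28309.57 = 109.61 mm
y_c = 1913125.00 / 28309.57 = 67.58 mm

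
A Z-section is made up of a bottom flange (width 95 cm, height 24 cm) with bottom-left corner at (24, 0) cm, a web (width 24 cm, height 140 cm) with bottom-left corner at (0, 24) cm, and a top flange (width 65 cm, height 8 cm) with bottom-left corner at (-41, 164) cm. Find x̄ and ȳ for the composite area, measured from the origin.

x̄ = 32.29 cm, ȳ = 69.90 cm

bottom flange: A = 95 × 24 = 2280.00, centroid at (71.50, 12.00).
web: A = 24 × 140 = 3360.00, centroid at (12.00, 94.00).
top flange: A = 65 × 8 = 520.00, centroid at (-8.50, 168.00).
ΣA = 6160.00 cm², ΣAx̄ = 198920.00 cm³, ΣAȳ = 430560.00 cm³.
x̄ = 198920.00/6160.00 = 32.29 cm; ȳ = 430560.00/6160.00 = 69.90 cm.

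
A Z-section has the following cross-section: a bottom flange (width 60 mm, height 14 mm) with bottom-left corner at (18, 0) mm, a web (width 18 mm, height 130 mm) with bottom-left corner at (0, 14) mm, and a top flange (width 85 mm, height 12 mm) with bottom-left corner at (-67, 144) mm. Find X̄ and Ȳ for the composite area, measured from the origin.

X̄ = 8.66 mm, Ȳ = 81.84 mm

bottom flange: A = 60 × 14 = 840.00, centroid at (48.00, 7.00).
web: A = 18 × 130 = 2340.00, centroid at (9.00, 79.00).
top flange: A = 85 × 12 = 1020.00, centroid at (-24.50, 150.00).
ΣA = 4200.00 mm²
ΣAX̄ = (840.00)(48.00) + (2340.00)(9.00) + (1020.00)(-24.50) = 36390.00 mm³
ΣAȲ = (840.00)(7.00) + (2340.00)(79.00) + (1020.00)(150.00) = 343740.00 mm³
X̄ = 36390.00 / 4200.00 = 8.66 mm
Ȳ = 343740.00 / 4200.00 = 81.84 mm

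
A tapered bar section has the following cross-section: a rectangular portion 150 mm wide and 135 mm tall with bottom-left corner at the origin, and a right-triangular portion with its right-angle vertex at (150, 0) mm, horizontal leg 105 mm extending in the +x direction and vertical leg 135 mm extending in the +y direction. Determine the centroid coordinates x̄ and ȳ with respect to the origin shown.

Part | A | x̄ᵢ | ȳᵢ | A·x̄ᵢ | A·ȳᵢ
rectangular portion | 20250.00 | 75.00 | 67.50 | 1518750.00 | 1366875.00
triangular portion | 7087.50 | 185.00 | 45.00 | 1311187.50 | 318937.50
Σ | 27337.50 |  |  | 2829937.50 | 1685812.50
x̄ = 2829937.50 / 27337.50 = 103.52 mm
ȳ = 1685812.50 / 27337.50 = 61.67 mm

x̄ = 103.52 mm, ȳ = 61.67 mm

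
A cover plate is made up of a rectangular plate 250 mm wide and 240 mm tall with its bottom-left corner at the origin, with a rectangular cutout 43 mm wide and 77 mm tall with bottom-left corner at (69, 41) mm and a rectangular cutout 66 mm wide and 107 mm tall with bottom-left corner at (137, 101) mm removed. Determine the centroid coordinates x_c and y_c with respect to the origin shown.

x_c = 120.90 mm, y_c = 117.79 mm

plate: A = 250 × 240 = 60000.00, centroid at (125.00, 120.00).
hole 1: A = −(43 × 77) = -3311.00, centroid at (90.50, 79.50).
hole 2: A = −(66 × 107) = -7062.00, centroid at (170.00, 154.50).
ΣA = 49627.00 mm²
ΣAx_c = (60000.00)(125.00) + (-3311.00)(90.50) + (-7062.00)(170.00) = 5999814.50 mm³
ΣAy_c = (60000.00)(120.00) + (-3311.00)(79.50) + (-7062.00)(154.50) = 5845696.50 mm³
x_c = 5999814.50 / 49627.00 = 120.90 mm
y_c = 5845696.50 / 49627.00 = 117.79 mm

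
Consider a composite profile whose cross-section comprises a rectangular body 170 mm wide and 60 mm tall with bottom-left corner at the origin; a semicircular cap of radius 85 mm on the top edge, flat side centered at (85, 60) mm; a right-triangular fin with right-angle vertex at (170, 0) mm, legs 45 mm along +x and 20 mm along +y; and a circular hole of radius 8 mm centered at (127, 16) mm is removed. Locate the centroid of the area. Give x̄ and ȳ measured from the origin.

x̄ = 86.68 mm, ȳ = 64.05 mm

rectangular body: A = 170 × 60 = 10200.00, centroid at (85.00, 30.00).
semicircular top: A = ½π·85² = 11349.00, centroid at (85.00, 96.08).
triangular fin: A = ½·45·20 = 450.00, centroid at (185.00, 6.67).
hole: A = −π·8² = -201.06, centroid at (127.00, 16.00).
ΣA = 21797.94 mm², ΣAx̄ = 1889380.43 mm³, ΣAȳ = 1396139.88 mm³.
x̄ = 1889380.43/21797.94 = 86.68 mm; ȳ = 1396139.88/21797.94 = 64.05 mm.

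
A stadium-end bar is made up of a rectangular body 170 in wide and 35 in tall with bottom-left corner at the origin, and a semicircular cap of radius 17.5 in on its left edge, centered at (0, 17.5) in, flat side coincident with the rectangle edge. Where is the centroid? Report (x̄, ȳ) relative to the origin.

Part | A | x̄ᵢ | ȳᵢ | A·x̄ᵢ | A·ȳᵢ
rectangular body | 5950.00 | 85.00 | 17.50 | 505750.00 | 104125.00
semicircular end | 481.06 | -7.43 | 17.50 | -3572.92 | 8418.49
Σ | 6431.06 |  |  | 502177.08 | 112543.49
x̄ = 502177.08 / 6431.06 = 78.09 in
ȳ = 112543.49 / 6431.06 = 17.50 in

x̄ = 78.09 in, ȳ = 17.50 in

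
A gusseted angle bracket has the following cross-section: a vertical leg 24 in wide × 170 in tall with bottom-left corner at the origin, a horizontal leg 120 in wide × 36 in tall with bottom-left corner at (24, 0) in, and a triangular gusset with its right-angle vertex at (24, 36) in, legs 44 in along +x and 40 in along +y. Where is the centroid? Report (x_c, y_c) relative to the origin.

Part | A | x̄ᵢ | ȳᵢ | A·x̄ᵢ | A·ȳᵢ
vertical leg | 4080.00 | 12.00 | 85.00 | 48960.00 | 346800.00
horizontal leg | 4320.00 | 84.00 | 18.00 | 362880.00 | 77760.00
gusset | 880.00 | 38.67 | 49.33 | 34026.67 | 43413.33
Σ | 9280.00 |  |  | 445866.67 | 467973.33
x_c = 445866.67 / 9280.00 = 48.05 in
y_c = 467973.33 / 9280.00 = 50.43 in

x_c = 48.05 in, y_c = 50.43 in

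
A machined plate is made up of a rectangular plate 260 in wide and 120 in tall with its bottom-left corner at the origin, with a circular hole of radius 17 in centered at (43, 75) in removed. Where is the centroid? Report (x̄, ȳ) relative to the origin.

plate: A = 260 × 120 = 31200.00, centroid at (130.00, 60.00).
hole: A = −π·17² = -907.92, centroid at (43.00, 75.00).
ΣA = 30292.08 in²
ΣAx̄ = (31200.00)(130.00) + (-907.92)(43.00) = 4016959.43 in³
ΣAȳ = (31200.00)(60.00) + (-907.92)(75.00) = 1803905.98 in³
x̄ = 4016959.43 / 30292.08 = 132.61 in
ȳ = 1803905.98 / 30292.08 = 59.55 in

x̄ = 132.61 in, ȳ = 59.55 in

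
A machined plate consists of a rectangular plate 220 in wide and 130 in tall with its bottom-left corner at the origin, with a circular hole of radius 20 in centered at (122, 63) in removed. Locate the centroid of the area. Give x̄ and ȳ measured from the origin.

x̄ = 109.45 in, ȳ = 65.09 in

Part | A | x̄ᵢ | ȳᵢ | A·x̄ᵢ | A·ȳᵢ
plate | 28600.00 | 110.00 | 65.00 | 3146000.00 | 1859000.00
hole | -1256.64 | 122.00 | 63.00 | -153309.72 | -79168.13
Σ | 27343.36 |  |  | 2992690.28 | 1779831.87
x̄ = 2992690.28 / 27343.36 = 109.45 in
ȳ = 1779831.87 / 27343.36 = 65.09 in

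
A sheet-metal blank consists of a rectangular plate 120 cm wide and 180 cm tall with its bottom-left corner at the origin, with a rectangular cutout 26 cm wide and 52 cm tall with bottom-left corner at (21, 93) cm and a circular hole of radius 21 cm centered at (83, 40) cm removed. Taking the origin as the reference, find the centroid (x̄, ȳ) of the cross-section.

Part | A | x̄ᵢ | ȳᵢ | A·x̄ᵢ | A·ȳᵢ
plate | 21600.00 | 60.00 | 90.00 | 1296000.00 | 1944000.00
hole 1 | -1352.00 | 34.00 | 119.00 | -45968.00 | -160888.00
hole 2 | -1385.44 | 83.00 | 40.00 | -114991.72 | -55417.69
Σ | 18862.56 |  |  | 1135040.28 | 1727694.31
x̄ = 1135040.28 / 18862.56 = 60.17 cm
ȳ = 1727694.31 / 18862.56 = 91.59 cm

x̄ = 60.17 cm, ȳ = 91.59 cm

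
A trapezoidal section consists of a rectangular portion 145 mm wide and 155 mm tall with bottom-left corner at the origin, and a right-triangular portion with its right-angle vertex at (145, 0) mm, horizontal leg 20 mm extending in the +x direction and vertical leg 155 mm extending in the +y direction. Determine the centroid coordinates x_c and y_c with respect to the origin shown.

Part | A | x̄ᵢ | ȳᵢ | A·x̄ᵢ | A·ȳᵢ
rectangular portion | 22475.00 | 72.50 | 77.50 | 1629437.50 | 1741812.50
triangular portion | 1550.00 | 151.67 | 51.67 | 235083.33 | 80083.33
Σ | 24025.00 |  |  | 1864520.83 | 1821895.83
x_c = 1864520.83 / 24025.00 = 77.61 mm
y_c = 1821895.83 / 24025.00 = 75.83 mm

x_c = 77.61 mm, y_c = 75.83 mm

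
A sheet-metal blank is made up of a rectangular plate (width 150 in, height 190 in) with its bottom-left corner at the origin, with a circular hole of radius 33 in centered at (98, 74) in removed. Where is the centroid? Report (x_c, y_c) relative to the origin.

x_c = 71.86 in, y_c = 97.86 in

plate: A = 150 × 190 = 28500.00, centroid at (75.00, 95.00).
hole: A = −π·33² = -3421.19, centroid at (98.00, 74.00).
ΣA = 25078.81 in², ΣAx_c = 1802222.95 in³, ΣAy_c = 2454331.61 in³.
x_c = 1802222.95/25078.81 = 71.86 in; y_c = 2454331.61/25078.81 = 97.86 in.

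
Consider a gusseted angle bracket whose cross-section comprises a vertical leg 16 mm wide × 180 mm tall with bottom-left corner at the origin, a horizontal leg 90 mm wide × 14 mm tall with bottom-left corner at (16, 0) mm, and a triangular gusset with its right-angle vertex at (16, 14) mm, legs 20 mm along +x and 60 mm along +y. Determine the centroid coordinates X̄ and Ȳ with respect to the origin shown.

X̄ = 23.95 mm, Ȳ = 60.85 mm

vertical leg: A = 16 × 180 = 2880.00, centroid at (8.00, 90.00).
horizontal leg: A = 90 × 14 = 1260.00, centroid at (61.00, 7.00).
gusset: A = ½·20·60 = 600.00, centroid at (22.67, 34.00).
ΣA = 4740.00 mm²
ΣAX̄ = (2880.00)(8.00) + (1260.00)(61.00) + (600.00)(22.67) = 113500.00 mm³
ΣAȲ = (2880.00)(90.00) + (1260.00)(7.00) + (600.00)(34.00) = 288420.00 mm³
X̄ = 113500.00 / 4740.00 = 23.95 mm
Ȳ = 288420.00 / 4740.00 = 60.85 mm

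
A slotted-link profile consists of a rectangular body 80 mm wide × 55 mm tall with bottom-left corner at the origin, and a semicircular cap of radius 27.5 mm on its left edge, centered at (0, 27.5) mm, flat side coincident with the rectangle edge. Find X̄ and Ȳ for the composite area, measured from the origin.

X̄ = 29.02 mm, Ȳ = 27.50 mm

rectangular body: A = 80 × 55 = 4400.00, centroid at (40.00, 27.50).
semicircular end: A = ½π·27.5² = 1187.91, centroid at (-11.67, 27.50).
ΣA = 5587.91 mm², ΣAX̄ = 162135.42 mm³, ΣAȲ = 153667.65 mm³.
X̄ = 162135.42/5587.91 = 29.02 mm; Ȳ = 153667.65/5587.91 = 27.50 mm.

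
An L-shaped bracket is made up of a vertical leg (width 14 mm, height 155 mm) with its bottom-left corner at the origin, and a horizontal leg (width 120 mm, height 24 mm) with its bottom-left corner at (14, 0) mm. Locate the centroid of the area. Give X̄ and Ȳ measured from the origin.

X̄ = 45.21 mm, Ȳ = 40.15 mm

vertical leg: A = 14 × 155 = 2170.00, centroid at (7.00, 77.50).
horizontal leg: A = 120 × 24 = 2880.00, centroid at (74.00, 12.00).
ΣA = 5050.00 mm², ΣAX̄ = 228310.00 mm³, ΣAȲ = 202735.00 mm³.
X̄ = 228310.00/5050.00 = 45.21 mm; Ȳ = 202735.00/5050.00 = 40.15 mm.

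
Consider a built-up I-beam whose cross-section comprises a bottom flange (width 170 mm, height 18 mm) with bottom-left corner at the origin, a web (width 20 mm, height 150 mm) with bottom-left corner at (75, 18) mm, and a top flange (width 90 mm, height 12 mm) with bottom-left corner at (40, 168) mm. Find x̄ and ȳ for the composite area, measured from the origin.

Part | A | x̄ᵢ | ȳᵢ | A·x̄ᵢ | A·ȳᵢ
bottom flange | 3060.00 | 85.00 | 9.00 | 260100.00 | 27540.00
web | 3000.00 | 85.00 | 93.00 | 255000.00 | 279000.00
top flange | 1080.00 | 85.00 | 174.00 | 91800.00 | 187920.00
Σ | 7140.00 |  |  | 606900.00 | 494460.00
x̄ = 606900.00 / 7140.00 = 85.00 mm
ȳ = 494460.00 / 7140.00 = 69.25 mm

x̄ = 85.00 mm, ȳ = 69.25 mm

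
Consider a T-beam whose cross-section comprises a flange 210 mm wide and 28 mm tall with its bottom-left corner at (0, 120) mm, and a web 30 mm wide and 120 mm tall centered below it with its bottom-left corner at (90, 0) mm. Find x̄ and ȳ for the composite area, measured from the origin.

Part | A | x̄ᵢ | ȳᵢ | A·x̄ᵢ | A·ȳᵢ
web | 3600.00 | 105.00 | 60.00 | 378000.00 | 216000.00
flange | 5880.00 | 105.00 | 134.00 | 617400.00 | 787920.00
Σ | 9480.00 |  |  | 995400.00 | 1003920.00
x̄ = 995400.00 / 9480.00 = 105.00 mm
ȳ = 1003920.00 / 9480.00 = 105.90 mm

x̄ = 105.00 mm, ȳ = 105.90 mm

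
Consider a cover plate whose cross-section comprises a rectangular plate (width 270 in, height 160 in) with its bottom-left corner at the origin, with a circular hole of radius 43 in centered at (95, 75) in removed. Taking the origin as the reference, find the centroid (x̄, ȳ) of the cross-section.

plate: A = 270 × 160 = 43200.00, centroid at (135.00, 80.00).
hole: A = −π·43² = -5808.80, centroid at (95.00, 75.00).
ΣA = 37391.20 in², ΣAx̄ = 5280163.54 in³, ΣAȳ = 3020339.64 in³.
x̄ = 5280163.54/37391.20 = 141.21 in; ȳ = 3020339.64/37391.20 = 80.78 in.

x̄ = 141.21 in, ȳ = 80.78 in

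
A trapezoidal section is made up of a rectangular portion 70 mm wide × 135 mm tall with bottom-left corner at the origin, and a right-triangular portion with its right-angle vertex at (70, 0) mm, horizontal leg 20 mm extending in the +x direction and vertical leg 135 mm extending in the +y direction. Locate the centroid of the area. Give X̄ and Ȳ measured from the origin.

rectangular portion: A = 70 × 135 = 9450.00, centroid at (35.00, 67.50).
triangular portion: A = ½·20·135 = 1350.00, centroid at (76.67, 45.00).
ΣA = 10800.00 mm²
ΣAX̄ = (9450.00)(35.00) + (1350.00)(76.67) = 434250.00 mm³
ΣAȲ = (9450.00)(67.50) + (1350.00)(45.00) = 698625.00 mm³
X̄ = 434250.00 / 10800.00 = 40.21 mm
Ȳ = 698625.00 / 10800.00 = 64.69 mm

X̄ = 40.21 mm, Ȳ = 64.69 mm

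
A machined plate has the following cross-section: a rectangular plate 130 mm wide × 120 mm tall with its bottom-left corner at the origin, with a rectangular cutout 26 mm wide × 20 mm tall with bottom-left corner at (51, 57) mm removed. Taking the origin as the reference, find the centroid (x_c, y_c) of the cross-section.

x_c = 65.03 mm, y_c = 59.76 mm

plate: A = 130 × 120 = 15600.00, centroid at (65.00, 60.00).
hole: A = −(26 × 20) = -520.00, centroid at (64.00, 67.00).
ΣA = 15080.00 mm²
ΣAx_c = (15600.00)(65.00) + (-520.00)(64.00) = 980720.00 mm³
ΣAy_c = (15600.00)(60.00) + (-520.00)(67.00) = 901160.00 mm³
x_c = 980720.00 / 15080.00 = 65.03 mm
y_c = 901160.00 / 15080.00 = 59.76 mm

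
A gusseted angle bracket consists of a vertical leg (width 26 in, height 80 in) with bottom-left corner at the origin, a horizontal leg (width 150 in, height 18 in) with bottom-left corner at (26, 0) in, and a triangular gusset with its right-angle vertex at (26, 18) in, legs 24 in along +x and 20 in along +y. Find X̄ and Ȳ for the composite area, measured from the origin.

X̄ = 61.33 in, Ȳ = 22.59 in

Part | A | x̄ᵢ | ȳᵢ | A·x̄ᵢ | A·ȳᵢ
vertical leg | 2080.00 | 13.00 | 40.00 | 27040.00 | 83200.00
horizontal leg | 2700.00 | 101.00 | 9.00 | 272700.00 | 24300.00
gusset | 240.00 | 34.00 | 24.67 | 8160.00 | 5920.00
Σ | 5020.00 |  |  | 307900.00 | 113420.00
X̄ = 307900.00 / 5020.00 = 61.33 in
Ȳ = 113420.00 / 5020.00 = 22.59 in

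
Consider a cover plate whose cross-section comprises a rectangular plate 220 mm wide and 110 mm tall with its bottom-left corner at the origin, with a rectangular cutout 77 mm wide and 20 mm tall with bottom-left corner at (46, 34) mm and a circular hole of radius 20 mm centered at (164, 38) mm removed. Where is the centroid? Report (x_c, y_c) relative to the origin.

plate: A = 220 × 110 = 24200.00, centroid at (110.00, 55.00).
hole 1: A = −(77 × 20) = -1540.00, centroid at (84.50, 44.00).
hole 2: A = −π·20² = -1256.64, centroid at (164.00, 38.00).
ΣA = 21403.36 mm²
ΣAx_c = (24200.00)(110.00) + (-1540.00)(84.50) + (-1256.64)(164.00) = 2325781.52 mm³
ΣAy_c = (24200.00)(55.00) + (-1540.00)(44.00) + (-1256.64)(38.00) = 1215487.79 mm³
x_c = 2325781.52 / 21403.36 = 108.66 mm
y_c = 1215487.79 / 21403.36 = 56.79 mm

x_c = 108.66 mm, y_c = 56.79 mm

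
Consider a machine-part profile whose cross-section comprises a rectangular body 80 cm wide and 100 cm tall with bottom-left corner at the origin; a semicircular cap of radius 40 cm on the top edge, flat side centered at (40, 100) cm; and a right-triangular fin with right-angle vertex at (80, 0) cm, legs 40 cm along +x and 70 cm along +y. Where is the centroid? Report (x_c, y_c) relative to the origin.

rectangular body: A = 80 × 100 = 8000.00, centroid at (40.00, 50.00).
semicircular top: A = ½π·40² = 2513.27, centroid at (40.00, 116.98).
triangular fin: A = ½·40·70 = 1400.00, centroid at (93.33, 23.33).
ΣA = 11913.27 cm², ΣAx_c = 551197.63 cm³, ΣAy_c = 726660.75 cm³.
x_c = 551197.63/11913.27 = 46.27 cm; y_c = 726660.75/11913.27 = 61.00 cm.

x_c = 46.27 cm, y_c = 61.00 cm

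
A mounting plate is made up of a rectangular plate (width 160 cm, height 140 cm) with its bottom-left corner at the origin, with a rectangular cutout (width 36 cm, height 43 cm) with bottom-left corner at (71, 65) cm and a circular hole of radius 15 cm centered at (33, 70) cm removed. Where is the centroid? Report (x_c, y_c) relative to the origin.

plate: A = 160 × 140 = 22400.00, centroid at (80.00, 70.00).
hole 1: A = −(36 × 43) = -1548.00, centroid at (89.00, 86.50).
hole 2: A = −π·15² = -706.86, centroid at (33.00, 70.00).
ΣA = 20145.14 cm²
ΣAx_c = (22400.00)(80.00) + (-1548.00)(89.00) + (-706.86)(33.00) = 1630901.67 cm³
ΣAy_c = (22400.00)(70.00) + (-1548.00)(86.50) + (-706.86)(70.00) = 1384617.92 cm³
x_c = 1630901.67 / 20145.14 = 80.96 cm
y_c = 1384617.92 / 20145.14 = 68.73 cm

x_c = 80.96 cm, y_c = 68.73 cm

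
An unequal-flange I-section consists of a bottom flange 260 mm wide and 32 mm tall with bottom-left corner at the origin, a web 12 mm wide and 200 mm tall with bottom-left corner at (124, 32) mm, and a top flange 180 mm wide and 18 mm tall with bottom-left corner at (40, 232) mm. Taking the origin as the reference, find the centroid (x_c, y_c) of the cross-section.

bottom flange: A = 260 × 32 = 8320.00, centroid at (130.00, 16.00).
web: A = 12 × 200 = 2400.00, centroid at (130.00, 132.00).
top flange: A = 180 × 18 = 3240.00, centroid at (130.00, 241.00).
ΣA = 13960.00 mm²
ΣAx_c = (8320.00)(130.00) + (2400.00)(130.00) + (3240.00)(130.00) = 1814800.00 mm³
ΣAy_c = (8320.00)(16.00) + (2400.00)(132.00) + (3240.00)(241.00) = 1230760.00 mm³
x_c = 1814800.00 / 13960.00 = 130.00 mm
y_c = 1230760.00 / 13960.00 = 88.16 mm

x_c = 130.00 mm, y_c = 88.16 mm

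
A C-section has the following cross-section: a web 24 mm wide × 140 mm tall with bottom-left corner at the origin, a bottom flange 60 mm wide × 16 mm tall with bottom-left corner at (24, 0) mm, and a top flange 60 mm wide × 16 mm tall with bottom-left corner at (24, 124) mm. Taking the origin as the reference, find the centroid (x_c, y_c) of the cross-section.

x_c = 27.27 mm, y_c = 70.00 mm

web: A = 24 × 140 = 3360.00, centroid at (12.00, 70.00).
bottom flange: A = 60 × 16 = 960.00, centroid at (54.00, 8.00).
top flange: A = 60 × 16 = 960.00, centroid at (54.00, 132.00).
ΣA = 5280.00 mm², ΣAx_c = 144000.00 mm³, ΣAy_c = 369600.00 mm³.
x_c = 144000.00/5280.00 = 27.27 mm; y_c = 369600.00/5280.00 = 70.00 mm.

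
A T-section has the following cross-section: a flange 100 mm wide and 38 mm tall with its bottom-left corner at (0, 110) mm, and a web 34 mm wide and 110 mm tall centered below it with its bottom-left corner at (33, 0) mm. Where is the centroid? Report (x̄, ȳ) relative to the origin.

x̄ = 50.00 mm, ȳ = 92.29 mm

web: A = 34 × 110 = 3740.00, centroid at (50.00, 55.00).
flange: A = 100 × 38 = 3800.00, centroid at (50.00, 129.00).
ΣA = 7540.00 mm², ΣAx̄ = 377000.00 mm³, ΣAȳ = 695900.00 mm³.
x̄ = 377000.00/7540.00 = 50.00 mm; ȳ = 695900.00/7540.00 = 92.29 mm.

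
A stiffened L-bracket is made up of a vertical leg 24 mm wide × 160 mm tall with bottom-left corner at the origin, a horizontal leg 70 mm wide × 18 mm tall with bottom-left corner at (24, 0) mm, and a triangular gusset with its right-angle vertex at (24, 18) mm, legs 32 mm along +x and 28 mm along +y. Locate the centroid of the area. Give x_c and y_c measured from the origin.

x_c = 24.50 mm, y_c = 59.62 mm

vertical leg: A = 24 × 160 = 3840.00, centroid at (12.00, 80.00).
horizontal leg: A = 70 × 18 = 1260.00, centroid at (59.00, 9.00).
gusset: A = ½·32·28 = 448.00, centroid at (34.67, 27.33).
ΣA = 5548.00 mm², ΣAx_c = 135950.67 mm³, ΣAy_c = 330785.33 mm³.
x_c = 135950.67/5548.00 = 24.50 mm; y_c = 330785.33/5548.00 = 59.62 mm.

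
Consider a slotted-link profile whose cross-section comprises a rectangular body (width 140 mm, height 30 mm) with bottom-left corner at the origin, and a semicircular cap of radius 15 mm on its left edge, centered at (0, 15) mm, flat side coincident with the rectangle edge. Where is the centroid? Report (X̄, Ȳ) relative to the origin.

rectangular body: A = 140 × 30 = 4200.00, centroid at (70.00, 15.00).
semicircular end: A = ½π·15² = 353.43, centroid at (-6.37, 15.00).
ΣA = 4553.43 mm²
ΣAX̄ = (4200.00)(70.00) + (353.43)(-6.37) = 291750.00 mm³
ΣAȲ = (4200.00)(15.00) + (353.43)(15.00) = 68301.44 mm³
X̄ = 291750.00 / 4553.43 = 64.07 mm
Ȳ = 68301.44 / 4553.43 = 15.00 mm

X̄ = 64.07 mm, Ȳ = 15.00 mm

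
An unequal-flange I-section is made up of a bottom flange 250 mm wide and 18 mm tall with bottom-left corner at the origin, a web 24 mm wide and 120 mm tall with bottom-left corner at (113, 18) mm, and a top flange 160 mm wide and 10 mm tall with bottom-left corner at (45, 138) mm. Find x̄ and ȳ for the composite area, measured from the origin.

bottom flange: A = 250 × 18 = 4500.00, centroid at (125.00, 9.00).
web: A = 24 × 120 = 2880.00, centroid at (125.00, 78.00).
top flange: A = 160 × 10 = 1600.00, centroid at (125.00, 143.00).
ΣA = 8980.00 mm², ΣAx̄ = 1122500.00 mm³, ΣAȳ = 493940.00 mm³.
x̄ = 1122500.00/8980.00 = 125.00 mm; ȳ = 493940.00/8980.00 = 55.00 mm.

x̄ = 125.00 mm, ȳ = 55.00 mm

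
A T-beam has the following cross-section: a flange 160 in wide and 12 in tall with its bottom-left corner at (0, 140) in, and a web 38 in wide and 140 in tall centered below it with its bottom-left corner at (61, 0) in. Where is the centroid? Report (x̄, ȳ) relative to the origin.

Part | A | x̄ᵢ | ȳᵢ | A·x̄ᵢ | A·ȳᵢ
web | 5320.00 | 80.00 | 70.00 | 425600.00 | 372400.00
flange | 1920.00 | 80.00 | 146.00 | 153600.00 | 280320.00
Σ | 7240.00 |  |  | 579200.00 | 652720.00
x̄ = 579200.00 / 7240.00 = 80.00 in
ȳ = 652720.00 / 7240.00 = 90.15 in

x̄ = 80.00 in, ȳ = 90.15 in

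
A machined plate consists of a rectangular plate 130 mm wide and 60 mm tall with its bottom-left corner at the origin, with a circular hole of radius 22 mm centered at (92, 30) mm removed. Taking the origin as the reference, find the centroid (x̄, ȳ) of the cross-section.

Part | A | x̄ᵢ | ȳᵢ | A·x̄ᵢ | A·ȳᵢ
plate | 7800.00 | 65.00 | 30.00 | 507000.00 | 234000.00
hole | -1520.53 | 92.00 | 30.00 | -139888.84 | -45615.93
Σ | 6279.47 |  |  | 367111.16 | 188384.07
x̄ = 367111.16 / 6279.47 = 58.46 mm
ȳ = 188384.07 / 6279.47 = 30.00 mm

x̄ = 58.46 mm, ȳ = 30.00 mm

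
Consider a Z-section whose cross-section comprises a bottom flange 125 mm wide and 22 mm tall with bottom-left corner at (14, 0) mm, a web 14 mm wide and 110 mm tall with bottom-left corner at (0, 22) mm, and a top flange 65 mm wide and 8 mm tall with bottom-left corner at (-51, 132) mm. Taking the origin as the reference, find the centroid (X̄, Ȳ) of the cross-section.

X̄ = 43.98 mm, Ȳ = 45.64 mm

bottom flange: A = 125 × 22 = 2750.00, centroid at (76.50, 11.00).
web: A = 14 × 110 = 1540.00, centroid at (7.00, 77.00).
top flange: A = 65 × 8 = 520.00, centroid at (-18.50, 136.00).
ΣA = 4810.00 mm², ΣAX̄ = 211535.00 mm³, ΣAȲ = 219550.00 mm³.
X̄ = 211535.00/4810.00 = 43.98 mm; Ȳ = 219550.00/4810.00 = 45.64 mm.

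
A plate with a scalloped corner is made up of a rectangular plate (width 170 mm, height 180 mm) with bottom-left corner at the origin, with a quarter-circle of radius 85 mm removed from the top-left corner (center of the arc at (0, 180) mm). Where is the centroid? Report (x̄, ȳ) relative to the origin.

x̄ = 96.14 mm, ȳ = 77.72 mm

Part | A | x̄ᵢ | ȳᵢ | A·x̄ᵢ | A·ȳᵢ
plate | 30600.00 | 85.00 | 90.00 | 2601000.00 | 2754000.00
removed quarter-circle | -5674.50 | 36.08 | 143.92 | -204708.33 | -816701.98
Σ | 24925.50 |  |  | 2396291.67 | 1937298.02
x̄ = 2396291.67 / 24925.50 = 96.14 mm
ȳ = 1937298.02 / 24925.50 = 77.72 mm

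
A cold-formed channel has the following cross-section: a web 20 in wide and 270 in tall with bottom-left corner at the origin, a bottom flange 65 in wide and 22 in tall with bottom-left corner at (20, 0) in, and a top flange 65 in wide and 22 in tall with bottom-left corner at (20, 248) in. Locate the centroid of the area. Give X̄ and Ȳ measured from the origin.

web: A = 20 × 270 = 5400.00, centroid at (10.00, 135.00).
bottom flange: A = 65 × 22 = 1430.00, centroid at (52.50, 11.00).
top flange: A = 65 × 22 = 1430.00, centroid at (52.50, 259.00).
ΣA = 8260.00 in², ΣAX̄ = 204150.00 in³, ΣAȲ = 1115100.00 in³.
X̄ = 204150.00/8260.00 = 24.72 in; Ȳ = 1115100.00/8260.00 = 135.00 in.

X̄ = 24.72 in, Ȳ = 135.00 in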